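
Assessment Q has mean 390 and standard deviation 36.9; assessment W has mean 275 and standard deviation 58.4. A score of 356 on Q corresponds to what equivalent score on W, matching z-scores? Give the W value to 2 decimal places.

W = 221.19

z = (356 − 390)/36.9 ≈ -0.9214.
W = 275 + z·58.4 = 275 + (356 − 390)·58.4/36.9 ≈ 221.19.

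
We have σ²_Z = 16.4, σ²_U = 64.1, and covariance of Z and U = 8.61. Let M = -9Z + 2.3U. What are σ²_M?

σ²_M = 1311.035

σ²_M = a²·σ²_Z + b²·σ²_U + 2ab·covariance of Z and U with a = -9, b = 2.3.
= (-9)²·16.4 + 2.3²·64.1 + 2·(-9)·2.3·8.61
= 1328.4 + 339.089 + (-356.454) = 1311.035.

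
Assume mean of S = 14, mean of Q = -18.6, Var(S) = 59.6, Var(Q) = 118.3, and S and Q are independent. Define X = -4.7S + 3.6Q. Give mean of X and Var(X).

mean of X = -132.76, Var(X) = 2849.732

mean of X = (-4.7)·mean of S + 3.6·mean of Q = (-4.7)·14 + 3.6·(-18.6) = -132.76.
Var(X) = a²·Var(S) + b²·Var(Q) + 2ab·Cov[S, Q] with a = -4.7, b = 3.6.
Independence gives Cov[S, Q] = 0.
= (-4.7)²·59.6 + 3.6²·118.3 + 2·(-4.7)·3.6·0
= 1316.564 + 1533.168 + 0 = 2849.732.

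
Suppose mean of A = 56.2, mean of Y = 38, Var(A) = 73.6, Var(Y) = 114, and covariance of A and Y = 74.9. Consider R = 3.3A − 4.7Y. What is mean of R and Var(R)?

mean of R = 3.3·mean of A + (-4.7)·mean of Y = 3.3·56.2 + (-4.7)·38 = 6.86.
Var(R) = a²·Var(A) + b²·Var(Y) + 2ab·covariance of A and Y with a = 3.3, b = -4.7.
= 3.3²·73.6 + (-4.7)²·114 + 2·3.3·(-4.7)·74.9
= 801.504 + 2518.26 + (-2323.398) = 996.366.

mean of R = 6.86, Var(R) = 996.366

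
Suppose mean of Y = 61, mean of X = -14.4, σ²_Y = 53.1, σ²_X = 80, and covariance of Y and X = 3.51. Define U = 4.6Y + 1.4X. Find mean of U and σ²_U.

mean of U = 260.44, σ²_U = 1325.6048

mean of U = 4.6·mean of Y + 1.4·mean of X = 4.6·61 + 1.4·(-14.4) = 260.44.
σ²_U = a²·σ²_Y + b²·σ²_X + 2ab·covariance of Y and X with a = 4.6, b = 1.4.
= 4.6²·53.1 + 1.4²·80 + 2·4.6·1.4·3.51
= 1123.596 + 156.8 + 45.2088 = 1325.6048.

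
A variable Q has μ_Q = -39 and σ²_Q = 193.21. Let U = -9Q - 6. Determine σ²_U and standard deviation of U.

σ²_U = 15650.01, standard deviation of U = 125.1

U = -9Q - 6 is linear with a = -9, b = -6.
σ²_U = a²·σ²_Q = (-9)²·193.21 = 15650.01 (the additive constant -6 does not affect variance).
standard deviation of Q = √193.21 = 13.9.
standard deviation of U = |a|·standard deviation of Q = |-9|·13.9 = 125.1.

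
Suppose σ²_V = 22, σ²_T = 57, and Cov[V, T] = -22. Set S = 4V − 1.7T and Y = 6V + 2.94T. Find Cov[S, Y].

Cov[S, Y] = 208.794

By bilinearity, Cov[S, Y] = ac·σ²_V + bd·σ²_T + (ad+bc)·Cov[V, T], with a=4, b=-1.7, c=6, d=2.94.
ac·σ²_V = 4·6·22 = 528
bd·σ²_T = (-1.7)·2.94·57 = -284.886
(ad+bc)·Cov[V, T] = (1.56)·(-22) = -34.32
Cov[S, Y] = 528 + (-284.886) + (-34.32) = 208.794.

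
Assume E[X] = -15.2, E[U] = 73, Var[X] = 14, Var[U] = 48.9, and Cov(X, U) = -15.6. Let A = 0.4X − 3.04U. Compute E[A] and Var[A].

E[A] = 0.4·E[X] + (-3.04)·E[U] = 0.4·(-15.2) + (-3.04)·73 = -228.
Var[A] = a²·Var[X] + b²·Var[U] + 2ab·Cov(X, U) with a = 0.4, b = -3.04.
= 0.4²·14 + (-3.04)²·48.9 + 2·0.4·(-3.04)·(-15.6)
= 2.24 + 451.91424 + 37.9392 = 492.09344.

E[A] = -228, Var[A] = 492.09344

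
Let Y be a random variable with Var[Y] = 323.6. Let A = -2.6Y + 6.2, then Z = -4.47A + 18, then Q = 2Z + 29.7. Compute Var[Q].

Var[A] = (-2.6)²·323.6 = 2187.536.
Var[Z] = (-4.47)²·2187.536 = 43708.9380624.
Var[Q] = 2²·43708.9380624 = 174835.7522496.

Var[Q] = 174835.7522496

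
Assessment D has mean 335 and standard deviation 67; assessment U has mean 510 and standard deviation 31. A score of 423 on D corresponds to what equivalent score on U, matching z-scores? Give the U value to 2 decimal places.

z = (423 − 335)/67 ≈ 1.3134.
U = 510 + z·31 = 510 + (423 − 335)·31/67 ≈ 550.72.

U = 550.72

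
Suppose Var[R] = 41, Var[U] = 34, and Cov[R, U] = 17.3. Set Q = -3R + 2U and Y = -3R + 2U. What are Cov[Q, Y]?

Cov[Q, Y] = 297.4

By bilinearity, Cov[Q, Y] = ac·Var[R] + bd·Var[U] + (ad+bc)·Cov[R, U], with a=-3, b=2, c=-3, d=2.
ac·Var[R] = (-3)·(-3)·41 = 369
bd·Var[U] = 2·2·34 = 136
(ad+bc)·Cov[R, U] = (-12)·17.3 = -207.6
Cov[Q, Y] = 369 + 136 + (-207.6) = 297.4.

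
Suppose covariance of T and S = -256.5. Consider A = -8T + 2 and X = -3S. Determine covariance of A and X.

covariance of A and X = -6156

covariance of A and X = a·c·covariance of T and S = (-8)·(-3)·(-256.5) = -6156. Additive constants drop out.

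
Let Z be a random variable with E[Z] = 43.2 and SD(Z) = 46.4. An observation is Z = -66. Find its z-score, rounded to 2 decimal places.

z = (Z − E[Z]) / SD(Z) = (-66 − 43.2) / 46.4 ≈ -2.35.

z = -2.35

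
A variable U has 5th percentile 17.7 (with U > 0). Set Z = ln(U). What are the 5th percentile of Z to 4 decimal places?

5th percentile of Z = 2.8736

ln(U) is increasing, so P_{5}(Z) = g(P_{5}(U)) ≈ 2.8736.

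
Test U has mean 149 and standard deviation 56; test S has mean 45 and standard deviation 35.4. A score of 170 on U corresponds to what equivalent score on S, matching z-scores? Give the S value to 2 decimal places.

S = 58.28

z = (170 − 149)/56 = 0.375.
S = 45 + z·35.4 = 45 + (170 − 149)·35.4/56 ≈ 58.28.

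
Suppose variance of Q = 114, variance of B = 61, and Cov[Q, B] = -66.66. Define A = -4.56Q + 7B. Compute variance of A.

variance of A = a²·variance of Q + b²·variance of B + 2ab·Cov[Q, B] with a = -4.56, b = 7.
= (-4.56)²·114 + 7²·61 + 2·(-4.56)·7·(-66.66)
= 2370.4704 + 2989 + 4255.5744 = 9615.0448.

variance of A = 9615.0448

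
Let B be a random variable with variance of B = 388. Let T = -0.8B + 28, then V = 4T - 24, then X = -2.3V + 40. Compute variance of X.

variance of X = 21017.8048

variance of T = (-0.8)²·388 = 248.32.
variance of V = 4²·248.32 = 3973.12.
variance of X = (-2.3)²·3973.12 = 21017.8048.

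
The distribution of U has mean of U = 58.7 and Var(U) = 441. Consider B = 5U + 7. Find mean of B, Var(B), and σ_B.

mean of B = 300.5, Var(B) = 11025, σ_B = 105

B = 5U + 7 is linear with a = 5, b = 7.
mean of B = a·mean of U + b = 5·58.7 + 7 = 300.5.
Var(B) = a²·Var(U) = 5²·441 = 11025 (the additive constant 7 does not affect variance).
σ_U = √441 = 21.
σ_B = |a|·σ_U = |5|·21 = 105.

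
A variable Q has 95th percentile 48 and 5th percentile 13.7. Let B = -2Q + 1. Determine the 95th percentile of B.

Since a = -2 < 0 the transformation is decreasing, reversing order: the 95th percentile of B corresponds to the 5th percentile of Q.
So P_{95}(B) = a·P_{5}(Q) + b = (-2)·13.7 + 1 = -26.4.

95th percentile of B = -26.4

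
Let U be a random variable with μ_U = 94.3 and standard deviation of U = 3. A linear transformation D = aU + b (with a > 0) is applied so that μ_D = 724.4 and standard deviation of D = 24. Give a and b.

a = 8, b = -30

standard deviation of D = a·standard deviation of U (a > 0), so a = 24/3 = 8.
μ_D = a·μ_U + b, so b = 724.4 − 8·94.3 = -30.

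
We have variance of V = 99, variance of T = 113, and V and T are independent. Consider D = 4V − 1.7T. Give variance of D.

variance of D = a²·variance of V + b²·variance of T + 2ab·Cov[V, T] with a = 4, b = -1.7.
Independence gives Cov[V, T] = 0.
= 4²·99 + (-1.7)²·113 + 2·4·(-1.7)·0
= 1584 + 326.57 + 0 = 1910.57.

variance of D = 1910.57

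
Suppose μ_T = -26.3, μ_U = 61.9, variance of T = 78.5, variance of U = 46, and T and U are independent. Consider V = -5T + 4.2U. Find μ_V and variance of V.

μ_V = (-5)·μ_T + 4.2·μ_U = (-5)·(-26.3) + 4.2·61.9 = 391.48.
variance of V = a²·variance of T + b²·variance of U + 2ab·Cov[T, U] with a = -5, b = 4.2.
Independence gives Cov[T, U] = 0.
= (-5)²·78.5 + 4.2²·46 + 2·(-5)·4.2·0
= 1962.5 + 811.44 + 0 = 2773.94.

μ_V = 391.48, variance of V = 2773.94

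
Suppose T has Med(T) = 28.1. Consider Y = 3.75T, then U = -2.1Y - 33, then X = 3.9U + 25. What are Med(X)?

Med(Y) = 3.75·28.1 = 105.375.
Med(U) = (-2.1)·105.375 + (-33) = -254.2875.
Med(X) = 3.9·(-254.2875) + 25 = -966.72125.

Med(X) = -966.72125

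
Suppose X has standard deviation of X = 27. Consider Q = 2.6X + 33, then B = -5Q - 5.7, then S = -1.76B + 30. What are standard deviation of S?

standard deviation of S = 617.76

standard deviation of Q = |2.6|·27 = 70.2.
standard deviation of B = |-5|·70.2 = 351.
standard deviation of S = |-1.76|·351 = 617.76.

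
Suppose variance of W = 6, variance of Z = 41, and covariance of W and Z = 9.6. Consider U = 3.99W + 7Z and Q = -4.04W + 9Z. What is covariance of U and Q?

By bilinearity, covariance of U and Q = ac·variance of W + bd·variance of Z + (ad+bc)·covariance of W and Z, with a=3.99, b=7, c=-4.04, d=9.
ac·variance of W = 3.99·(-4.04)·6 = -96.7176
bd·variance of Z = 7·9·41 = 2583
(ad+bc)·covariance of W and Z = (7.63)·9.6 = 73.248
covariance of U and Q = -96.7176 + 2583 + 73.248 = 2559.5304.

covariance of U and Q = 2559.5304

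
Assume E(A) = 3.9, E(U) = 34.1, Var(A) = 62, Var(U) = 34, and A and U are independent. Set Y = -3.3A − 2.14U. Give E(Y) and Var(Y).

E(Y) = (-3.3)·E(A) + (-2.14)·E(U) = (-3.3)·3.9 + (-2.14)·34.1 = -85.844.
Var(Y) = a²·Var(A) + b²·Var(U) + 2ab·Cov[A, U] with a = -3.3, b = -2.14.
Independence gives Cov[A, U] = 0.
= (-3.3)²·62 + (-2.14)²·34 + 2·(-3.3)·(-2.14)·0
= 675.18 + 155.7064 + 0 = 830.8864.

E(Y) = -85.844, Var(Y) = 830.8864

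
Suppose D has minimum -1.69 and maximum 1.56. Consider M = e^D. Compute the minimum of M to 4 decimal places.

min(M) = 0.1845

e^D is increasing on this domain, so min(M) comes from min(D) = -1.69: min(M) = exp(-1.69) ≈ 0.1845.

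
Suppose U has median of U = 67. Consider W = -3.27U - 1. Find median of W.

A linear map preserves order up to sign, so median of W = a·median of U + b = (-3.27)·67 + (-1) = -220.09.

median of W = -220.09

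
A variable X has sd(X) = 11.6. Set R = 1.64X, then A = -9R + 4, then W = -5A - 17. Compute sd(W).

sd(W) = 856.08

sd(R) = |1.64|·11.6 = 19.024.
sd(A) = |-9|·19.024 = 171.216.
sd(W) = |-5|·171.216 = 856.08.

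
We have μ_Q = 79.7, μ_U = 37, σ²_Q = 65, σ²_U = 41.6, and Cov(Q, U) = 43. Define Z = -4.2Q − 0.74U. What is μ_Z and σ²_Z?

μ_Z = (-4.2)·μ_Q + (-0.74)·μ_U = (-4.2)·79.7 + (-0.74)·37 = -362.12.
σ²_Z = a²·σ²_Q + b²·σ²_U + 2ab·Cov(Q, U) with a = -4.2, b = -0.74.
= (-4.2)²·65 + (-0.74)²·41.6 + 2·(-4.2)·(-0.74)·43
= 1146.6 + 22.78016 + 267.288 = 1436.66816.

μ_Z = -362.12, σ²_Z = 1436.66816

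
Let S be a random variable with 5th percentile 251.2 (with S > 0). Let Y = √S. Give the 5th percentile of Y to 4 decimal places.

5th percentile of Y = 15.8493

√S is increasing, so P_{5}(Y) = g(P_{5}(S)) ≈ 15.8493.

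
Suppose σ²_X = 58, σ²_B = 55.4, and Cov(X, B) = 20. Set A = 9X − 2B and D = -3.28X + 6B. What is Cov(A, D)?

Cov(A, D) = -1165.76

By bilinearity, Cov(A, D) = ac·σ²_X + bd·σ²_B + (ad+bc)·Cov(X, B), with a=9, b=-2, c=-3.28, d=6.
ac·σ²_X = 9·(-3.28)·58 = -1712.16
bd·σ²_B = (-2)·6·55.4 = -664.8
(ad+bc)·Cov(X, B) = (60.56)·20 = 1211.2
Cov(A, D) = -1712.16 + (-664.8) + 1211.2 = -1165.76.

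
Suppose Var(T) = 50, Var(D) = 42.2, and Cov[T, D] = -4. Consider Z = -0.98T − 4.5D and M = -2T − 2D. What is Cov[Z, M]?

Cov[Z, M] = 433.96

By bilinearity, Cov[Z, M] = ac·Var(T) + bd·Var(D) + (ad+bc)·Cov[T, D], with a=-0.98, b=-4.5, c=-2, d=-2.
ac·Var(T) = (-0.98)·(-2)·50 = 98
bd·Var(D) = (-4.5)·(-2)·42.2 = 379.8
(ad+bc)·Cov[T, D] = (10.96)·(-4) = -43.84
Cov[Z, M] = 98 + 379.8 + (-43.84) = 433.96.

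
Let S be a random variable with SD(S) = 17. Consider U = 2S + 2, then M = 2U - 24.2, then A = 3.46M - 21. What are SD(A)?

SD(A) = 235.28

SD(U) = |2|·17 = 34.
SD(M) = |2|·34 = 68.
SD(A) = |3.46|·68 = 235.28.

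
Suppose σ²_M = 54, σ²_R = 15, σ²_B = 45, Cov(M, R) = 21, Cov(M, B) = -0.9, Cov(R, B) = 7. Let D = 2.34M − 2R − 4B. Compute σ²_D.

σ²_D = 1007.9704

σ²_D = a²·σ²_M + b²·σ²_R + c²·σ²_B + 2ab·Cov(M, R) + 2ac·Cov(M, B) + 2bc·Cov(R, B), with a = 2.34, b = -2, c = -4.
= 295.6824 + 60 + 720 + (-196.56) + 16.848 + 112
= 1007.9704.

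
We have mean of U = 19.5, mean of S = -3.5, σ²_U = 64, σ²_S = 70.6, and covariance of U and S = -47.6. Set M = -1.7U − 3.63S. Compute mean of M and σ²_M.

mean of M = (-1.7)·mean of U + (-3.63)·mean of S = (-1.7)·19.5 + (-3.63)·(-3.5) = -20.445.
σ²_M = a²·σ²_U + b²·σ²_S + 2ab·covariance of U and S with a = -1.7, b = -3.63.
= (-1.7)²·64 + (-3.63)²·70.6 + 2·(-1.7)·(-3.63)·(-47.6)
= 184.96 + 930.28914 + (-587.4792) = 527.76994.

mean of M = -20.445, σ²_M = 527.76994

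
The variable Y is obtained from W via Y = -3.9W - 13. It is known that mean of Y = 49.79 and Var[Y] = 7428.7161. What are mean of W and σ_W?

From Y = -3.9W - 13: mean of Y = a·mean of W + b, so mean of W = (mean of Y − b)/a = (49.79 − (-13))/(-3.9) = -16.1.
σ_Y = √7428.7161 = 86.19.
σ_Y = |a|·σ_W, so σ_W = 86.19/|-3.9| = 22.1.

mean of W = -16.1, σ_W = 22.1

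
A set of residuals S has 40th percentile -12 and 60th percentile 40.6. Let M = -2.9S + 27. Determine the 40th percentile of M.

Since a = -2.9 < 0 the transformation is decreasing, reversing order: the 40th percentile of M corresponds to the 60th percentile of S.
So P_{40}(M) = a·P_{60}(S) + b = (-2.9)·40.6 + 27 = -90.74.

40th percentile of M = -90.74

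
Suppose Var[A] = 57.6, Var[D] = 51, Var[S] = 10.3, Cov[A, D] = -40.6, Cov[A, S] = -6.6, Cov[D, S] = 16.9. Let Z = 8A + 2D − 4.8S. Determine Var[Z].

Var[Z] = 3010.912

Var[Z] = a²·Var[A] + b²·Var[D] + c²·Var[S] + 2ab·Cov[A, D] + 2ac·Cov[A, S] + 2bc·Cov[D, S], with a = 8, b = 2, c = -4.8.
= 3686.4 + 204 + 237.312 + (-1299.2) + 506.88 + (-324.48)
= 3010.912.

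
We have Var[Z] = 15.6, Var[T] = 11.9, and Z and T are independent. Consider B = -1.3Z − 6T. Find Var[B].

Var[B] = 454.764

Var[B] = a²·Var[Z] + b²·Var[T] + 2ab·covariance of Z and T with a = -1.3, b = -6.
Independence gives covariance of Z and T = 0.
= (-1.3)²·15.6 + (-6)²·11.9 + 2·(-1.3)·(-6)·0
= 26.364 + 428.4 + 0 = 454.764.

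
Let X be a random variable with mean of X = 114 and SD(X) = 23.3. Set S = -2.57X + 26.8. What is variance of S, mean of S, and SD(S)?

S = -2.57X + 26.8 is linear with a = -2.57, b = 26.8.
variance of X = 23.3² = 542.89.
variance of S = a²·variance of X = (-2.57)²·542.89 = 3585.734161 (the additive constant 26.8 does not affect variance).
mean of S = a·mean of X + b = (-2.57)·114 + 26.8 = -266.18.
SD(S) = |a|·SD(X) = |-2.57|·23.3 = 59.881.

variance of S = 3585.734161, mean of S = -266.18, SD(S) = 59.881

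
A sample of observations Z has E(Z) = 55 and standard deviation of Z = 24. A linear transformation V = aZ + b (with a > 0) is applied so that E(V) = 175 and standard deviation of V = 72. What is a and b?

a = 3, b = 10

standard deviation of V = a·standard deviation of Z (a > 0), so a = 72/24 = 3.
E(V) = a·E(Z) + b, so b = 175 − 3·55 = 10.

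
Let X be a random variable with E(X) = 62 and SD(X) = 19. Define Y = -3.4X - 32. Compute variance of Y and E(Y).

variance of Y = 4173.16, E(Y) = -242.8

Y = -3.4X - 32 is linear with a = -3.4, b = -32.
variance of X = 19² = 361.
variance of Y = a²·variance of X = (-3.4)²·361 = 4173.16 (the additive constant -32 does not affect variance).
E(Y) = a·E(X) + b = (-3.4)·62 + (-32) = -242.8.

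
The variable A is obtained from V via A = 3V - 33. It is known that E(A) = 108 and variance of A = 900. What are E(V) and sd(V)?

E(V) = 47, sd(V) = 10

From A = 3V - 33: E(A) = a·E(V) + b, so E(V) = (E(A) − b)/a = (108 − (-33))/3 = 47.
sd(A) = √900 = 30.
sd(A) = |a|·sd(V), so sd(V) = 30/|3| = 10.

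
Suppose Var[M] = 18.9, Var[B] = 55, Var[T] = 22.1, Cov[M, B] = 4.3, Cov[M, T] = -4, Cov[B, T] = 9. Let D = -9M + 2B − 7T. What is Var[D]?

Var[D] = 1923

Var[D] = a²·Var[M] + b²·Var[B] + c²·Var[T] + 2ab·Cov[M, B] + 2ac·Cov[M, T] + 2bc·Cov[B, T], with a = -9, b = 2, c = -7.
= 1530.9 + 220 + 1082.9 + (-154.8) + (-504) + (-252)
= 1923.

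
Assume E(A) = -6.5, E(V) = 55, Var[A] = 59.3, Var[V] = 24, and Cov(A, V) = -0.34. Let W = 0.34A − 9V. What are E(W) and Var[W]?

E(W) = 0.34·E(A) + (-9)·E(V) = 0.34·(-6.5) + (-9)·55 = -497.21.
Var[W] = a²·Var[A] + b²·Var[V] + 2ab·Cov(A, V) with a = 0.34, b = -9.
= 0.34²·59.3 + (-9)²·24 + 2·0.34·(-9)·(-0.34)
= 6.85508 + 1944 + 2.0808 = 1952.93588.

E(W) = -497.21, Var[W] = 1952.93588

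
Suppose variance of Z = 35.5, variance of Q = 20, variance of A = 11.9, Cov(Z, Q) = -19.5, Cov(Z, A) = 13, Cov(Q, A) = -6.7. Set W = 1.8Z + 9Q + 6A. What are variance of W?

variance of W = a²·variance of Z + b²·variance of Q + c²·variance of A + 2ab·Cov(Z, Q) + 2ac·Cov(Z, A) + 2bc·Cov(Q, A), with a = 1.8, b = 9, c = 6.
= 115.02 + 1620 + 428.4 + (-631.8) + 280.8 + (-723.6)
= 1088.82.

variance of W = 1088.82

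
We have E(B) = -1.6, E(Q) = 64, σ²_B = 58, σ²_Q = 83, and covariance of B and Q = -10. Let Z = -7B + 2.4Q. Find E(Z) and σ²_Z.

E(Z) = 164.8, σ²_Z = 3656.08

E(Z) = (-7)·E(B) + 2.4·E(Q) = (-7)·(-1.6) + 2.4·64 = 164.8.
σ²_Z = a²·σ²_B + b²·σ²_Q + 2ab·covariance of B and Q with a = -7, b = 2.4.
= (-7)²·58 + 2.4²·83 + 2·(-7)·2.4·(-10)
= 2842 + 478.08 + 336 = 3656.08.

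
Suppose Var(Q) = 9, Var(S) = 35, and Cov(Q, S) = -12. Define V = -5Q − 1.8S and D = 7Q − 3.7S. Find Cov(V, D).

By bilinearity, Cov(V, D) = ac·Var(Q) + bd·Var(S) + (ad+bc)·Cov(Q, S), with a=-5, b=-1.8, c=7, d=-3.7.
ac·Var(Q) = (-5)·7·9 = -315
bd·Var(S) = (-1.8)·(-3.7)·35 = 233.1
(ad+bc)·Cov(Q, S) = (5.9)·(-12) = -70.8
Cov(V, D) = -315 + 233.1 + (-70.8) = -152.7.

Cov(V, D) = -152.7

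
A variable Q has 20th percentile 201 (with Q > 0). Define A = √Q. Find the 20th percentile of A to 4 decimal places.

√Q is increasing, so P_{20}(A) = g(P_{20}(Q)) ≈ 14.1774.

20th percentile of A = 14.1774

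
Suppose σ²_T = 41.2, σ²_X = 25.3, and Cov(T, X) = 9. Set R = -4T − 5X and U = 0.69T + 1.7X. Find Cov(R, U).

By bilinearity, Cov(R, U) = ac·σ²_T + bd·σ²_X + (ad+bc)·Cov(T, X), with a=-4, b=-5, c=0.69, d=1.7.
ac·σ²_T = (-4)·0.69·41.2 = -113.712
bd·σ²_X = (-5)·1.7·25.3 = -215.05
(ad+bc)·Cov(T, X) = (-10.25)·9 = -92.25
Cov(R, U) = -113.712 + (-215.05) + (-92.25) = -421.012.

Cov(R, U) = -421.012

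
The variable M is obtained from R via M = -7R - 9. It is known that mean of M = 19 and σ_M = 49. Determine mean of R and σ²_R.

mean of R = -4, σ²_R = 49

From M = -7R - 9: mean of M = a·mean of R + b, so mean of R = (mean of M − b)/a = (19 − (-9))/(-7) = -4.
σ²_M = 49² = 2401.
σ²_M = a²·σ²_R, so σ²_R = 2401/(-7)² = 49.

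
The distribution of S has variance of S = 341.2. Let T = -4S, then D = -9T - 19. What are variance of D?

variance of D = 442195.2

variance of T = (-4)²·341.2 = 5459.2.
variance of D = (-9)²·5459.2 = 442195.2.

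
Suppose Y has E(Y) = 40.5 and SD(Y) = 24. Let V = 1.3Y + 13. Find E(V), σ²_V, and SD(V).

E(V) = 65.65, σ²_V = 973.44, SD(V) = 31.2

V = 1.3Y + 13 is linear with a = 1.3, b = 13.
E(V) = a·E(Y) + b = 1.3·40.5 + 13 = 65.65.
σ²_Y = 24² = 576.
σ²_V = a²·σ²_Y = 1.3²·576 = 973.44 (the additive constant 13 does not affect variance).
SD(V) = |a|·SD(Y) = |1.3|·24 = 31.2.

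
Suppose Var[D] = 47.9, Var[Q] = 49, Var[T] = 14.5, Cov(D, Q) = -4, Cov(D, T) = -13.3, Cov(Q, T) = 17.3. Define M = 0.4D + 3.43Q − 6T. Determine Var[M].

Var[M] = 446.9401

Var[M] = a²·Var[D] + b²·Var[Q] + c²·Var[T] + 2ab·Cov(D, Q) + 2ac·Cov(D, T) + 2bc·Cov(Q, T), with a = 0.4, b = 3.43, c = -6.
= 7.664 + 576.4801 + 522 + (-10.976) + 63.84 + (-712.068)
= 446.9401.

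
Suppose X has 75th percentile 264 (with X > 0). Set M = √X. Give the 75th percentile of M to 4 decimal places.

75th percentile of M = 16.2481

√X is increasing, so P_{75}(M) = g(P_{75}(X)) ≈ 16.2481.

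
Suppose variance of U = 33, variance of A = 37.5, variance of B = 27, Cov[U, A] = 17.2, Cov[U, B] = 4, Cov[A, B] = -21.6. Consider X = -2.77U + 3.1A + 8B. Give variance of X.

variance of X = a²·variance of U + b²·variance of A + c²·variance of B + 2ab·Cov[U, A] + 2ac·Cov[U, B] + 2bc·Cov[A, B], with a = -2.77, b = 3.1, c = 8.
= 253.2057 + 360.375 + 1728 + (-295.3928) + (-177.28) + (-1071.36)
= 797.5479.

variance of X = 797.5479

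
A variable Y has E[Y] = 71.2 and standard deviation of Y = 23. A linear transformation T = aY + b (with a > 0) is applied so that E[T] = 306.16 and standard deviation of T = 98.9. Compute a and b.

standard deviation of T = a·standard deviation of Y (a > 0), so a = 98.9/23 = 4.3.
E[T] = a·E[Y] + b, so b = 306.16 − 4.3·71.2 = 0.

a = 4.3, b = 0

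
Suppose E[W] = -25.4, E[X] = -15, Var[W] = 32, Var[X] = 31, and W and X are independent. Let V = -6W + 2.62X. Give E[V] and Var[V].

E[V] = (-6)·E[W] + 2.62·E[X] = (-6)·(-25.4) + 2.62·(-15) = 113.1.
Var[V] = a²·Var[W] + b²·Var[X] + 2ab·Cov(W, X) with a = -6, b = 2.62.
Independence gives Cov(W, X) = 0.
= (-6)²·32 + 2.62²·31 + 2·(-6)·2.62·0
= 1152 + 212.7964 + 0 = 1364.7964.

E[V] = 113.1, Var[V] = 1364.7964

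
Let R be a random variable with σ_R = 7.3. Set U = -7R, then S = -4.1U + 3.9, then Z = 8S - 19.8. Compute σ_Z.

σ_U = |-7|·7.3 = 51.1.
σ_S = |-4.1|·51.1 = 209.51.
σ_Z = |8|·209.51 = 1676.08.

σ_Z = 1676.08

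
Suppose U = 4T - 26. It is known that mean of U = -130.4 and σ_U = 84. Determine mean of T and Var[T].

From U = 4T - 26: mean of U = a·mean of T + b, so mean of T = (mean of U − b)/a = (-130.4 − (-26))/4 = -26.1.
Var[U] = 84² = 7056.
Var[U] = a²·Var[T], so Var[T] = 7056/4² = 441.

mean of T = -26.1, Var[T] = 441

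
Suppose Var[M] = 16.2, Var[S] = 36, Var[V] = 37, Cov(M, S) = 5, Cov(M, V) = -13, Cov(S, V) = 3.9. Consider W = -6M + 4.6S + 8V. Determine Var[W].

Var[W] = 4972

Var[W] = a²·Var[M] + b²·Var[S] + c²·Var[V] + 2ab·Cov(M, S) + 2ac·Cov(M, V) + 2bc·Cov(S, V), with a = -6, b = 4.6, c = 8.
= 583.2 + 761.76 + 2368 + (-276) + 1248 + 287.04
= 4972.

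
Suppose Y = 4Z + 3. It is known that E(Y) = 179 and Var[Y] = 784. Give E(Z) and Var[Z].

From Y = 4Z + 3: E(Y) = a·E(Z) + b, so E(Z) = (E(Y) − b)/a = (179 − 3)/4 = 44.
Var[Y] = a²·Var[Z], so Var[Z] = 784/4² = 49.

E(Z) = 44, Var[Z] = 49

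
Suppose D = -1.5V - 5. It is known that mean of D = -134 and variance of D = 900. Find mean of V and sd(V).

From D = -1.5V - 5: mean of D = a·mean of V + b, so mean of V = (mean of D − b)/a = (-134 − (-5))/(-1.5) = 86.
sd(D) = √900 = 30.
sd(D) = |a|·sd(V), so sd(V) = 30/|-1.5| = 20.

mean of V = 86, sd(V) = 20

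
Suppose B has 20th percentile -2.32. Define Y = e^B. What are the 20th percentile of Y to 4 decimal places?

20th percentile of Y = 0.0983

e^B is increasing, so P_{20}(Y) = g(P_{20}(B)) ≈ 0.0983.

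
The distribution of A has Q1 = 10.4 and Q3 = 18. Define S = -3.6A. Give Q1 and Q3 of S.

Q1(S) = -64.8, Q3(S) = -37.44

a = -3.6 < 0 reverses order: Q1(S) comes from Q3(A), Q3(S) from Q1(A).
Q1(S) = (-3.6)·18 = -64.8; Q3(S) = (-3.6)·10.4 = -37.44.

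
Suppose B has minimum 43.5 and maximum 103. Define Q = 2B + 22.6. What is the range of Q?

Range(Q) = 119

Range of B = 103 − 43.5 = 59.5.
Range(Q) = |a|·Range(B) = |2|·59.5 = 119.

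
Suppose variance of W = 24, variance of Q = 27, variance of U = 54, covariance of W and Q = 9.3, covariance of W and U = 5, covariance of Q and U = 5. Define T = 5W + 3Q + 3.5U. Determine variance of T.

variance of T = a²·variance of W + b²·variance of Q + c²·variance of U + 2ab·covariance of W and Q + 2ac·covariance of W and U + 2bc·covariance of Q and U, with a = 5, b = 3, c = 3.5.
= 600 + 243 + 661.5 + 279 + 175 + 105
= 2063.5.

variance of T = 2063.5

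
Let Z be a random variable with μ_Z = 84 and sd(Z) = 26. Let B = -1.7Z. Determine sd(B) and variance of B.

sd(B) = 44.2, variance of B = 1953.64

B = -1.7Z is linear with a = -1.7, b = 0.
sd(B) = |a|·sd(Z) = |-1.7|·26 = 44.2.
variance of Z = 26² = 676.
variance of B = a²·variance of Z = (-1.7)²·676 = 1953.64.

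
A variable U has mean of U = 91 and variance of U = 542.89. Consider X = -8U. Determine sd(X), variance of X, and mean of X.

sd(X) = 186.4, variance of X = 34744.96, mean of X = -728

X = -8U is linear with a = -8, b = 0.
sd(U) = √542.89 = 23.3.
sd(X) = |a|·sd(U) = |-8|·23.3 = 186.4.
variance of X = a²·variance of U = (-8)²·542.89 = 34744.96.
mean of X = a·mean of U + b = (-8)·91 = -728.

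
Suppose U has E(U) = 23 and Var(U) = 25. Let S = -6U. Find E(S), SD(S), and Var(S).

E(S) = -138, SD(S) = 30, Var(S) = 900

S = -6U is linear with a = -6, b = 0.
E(S) = a·E(U) + b = (-6)·23 = -138.
SD(U) = √25 = 5.
SD(S) = |a|·SD(U) = |-6|·5 = 30.
Var(S) = a²·Var(U) = (-6)²·25 = 900.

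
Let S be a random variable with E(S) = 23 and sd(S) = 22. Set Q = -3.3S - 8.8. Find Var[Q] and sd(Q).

Q = -3.3S - 8.8 is linear with a = -3.3, b = -8.8.
Var[S] = 22² = 484.
Var[Q] = a²·Var[S] = (-3.3)²·484 = 5270.76 (the additive constant -8.8 does not affect variance).
sd(Q) = |a|·sd(S) = |-3.3|·22 = 72.6.

Var[Q] = 5270.76, sd(Q) = 72.6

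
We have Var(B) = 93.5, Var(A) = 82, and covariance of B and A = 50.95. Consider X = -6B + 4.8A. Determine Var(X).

Var(X) = 2320.56

Var(X) = a²·Var(B) + b²·Var(A) + 2ab·covariance of B and A with a = -6, b = 4.8.
= (-6)²·93.5 + 4.8²·82 + 2·(-6)·4.8·50.95
= 3366 + 1889.28 + (-2934.72) = 2320.56.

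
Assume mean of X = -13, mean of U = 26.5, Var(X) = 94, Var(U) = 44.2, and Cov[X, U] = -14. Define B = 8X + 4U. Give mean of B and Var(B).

mean of B = 8·mean of X + 4·mean of U = 8·(-13) + 4·26.5 = 2.
Var(B) = a²·Var(X) + b²·Var(U) + 2ab·Cov[X, U] with a = 8, b = 4.
= 8²·94 + 4²·44.2 + 2·8·4·(-14)
= 6016 + 707.2 + (-896) = 5827.2.

mean of B = 2, Var(B) = 5827.2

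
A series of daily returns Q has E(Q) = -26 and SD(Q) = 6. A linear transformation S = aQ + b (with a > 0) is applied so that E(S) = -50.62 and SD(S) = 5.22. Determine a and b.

a = 0.87, b = -28

SD(S) = a·SD(Q) (a > 0), so a = 5.22/6 = 0.87.
E(S) = a·E(Q) + b, so b = -50.62 − 0.87·(-26) = -28.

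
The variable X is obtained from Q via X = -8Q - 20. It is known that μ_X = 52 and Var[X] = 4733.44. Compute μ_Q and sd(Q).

μ_Q = -9, sd(Q) = 8.6

From X = -8Q - 20: μ_X = a·μ_Q + b, so μ_Q = (μ_X − b)/a = (52 − (-20))/(-8) = -9.
sd(X) = √4733.44 = 68.8.
sd(X) = |a|·sd(Q), so sd(Q) = 68.8/|-8| = 8.6.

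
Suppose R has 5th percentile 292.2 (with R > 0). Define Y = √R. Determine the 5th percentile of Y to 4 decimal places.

5th percentile of Y = 17.0939

√R is increasing, so P_{5}(Y) = g(P_{5}(R)) ≈ 17.0939.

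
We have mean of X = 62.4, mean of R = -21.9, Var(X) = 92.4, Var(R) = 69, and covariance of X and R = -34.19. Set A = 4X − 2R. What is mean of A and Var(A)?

mean of A = 293.4, Var(A) = 2301.44

mean of A = 4·mean of X + (-2)·mean of R = 4·62.4 + (-2)·(-21.9) = 293.4.
Var(A) = a²·Var(X) + b²·Var(R) + 2ab·covariance of X and R with a = 4, b = -2.
= 4²·92.4 + (-2)²·69 + 2·4·(-2)·(-34.19)
= 1478.4 + 276 + 547.04 = 2301.44.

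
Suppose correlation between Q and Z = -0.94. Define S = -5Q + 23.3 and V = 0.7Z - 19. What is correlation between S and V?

Linear rescalings preserve |correlation|; the slopes -5 and 0.7 have opposite signs, so the correlation flips sign: correlation between S and V = −correlation between Q and Z = 0.94.

correlation between S and V = 0.94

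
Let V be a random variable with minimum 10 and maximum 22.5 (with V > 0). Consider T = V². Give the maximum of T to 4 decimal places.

max(T) = 506.25

V² is increasing on this domain, so max(T) comes from max(V) = 22.5: max(T) = square(22.5) = 506.25.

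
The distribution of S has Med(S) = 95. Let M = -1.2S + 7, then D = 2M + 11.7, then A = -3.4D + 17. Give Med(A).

Med(M) = (-1.2)·95 + 7 = -107.
Med(D) = 2·(-107) + 11.7 = -202.3.
Med(A) = (-3.4)·(-202.3) + 17 = 704.82.

Med(A) = 704.82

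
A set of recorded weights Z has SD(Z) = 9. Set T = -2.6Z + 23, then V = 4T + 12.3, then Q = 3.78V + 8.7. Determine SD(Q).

SD(T) = |-2.6|·9 = 23.4.
SD(V) = |4|·23.4 = 93.6.
SD(Q) = |3.78|·93.6 = 353.808.

SD(Q) = 353.808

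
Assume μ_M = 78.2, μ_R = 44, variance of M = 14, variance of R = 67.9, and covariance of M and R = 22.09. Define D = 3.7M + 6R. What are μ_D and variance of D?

μ_D = 3.7·μ_M + 6·μ_R = 3.7·78.2 + 6·44 = 553.34.
variance of D = a²·variance of M + b²·variance of R + 2ab·covariance of M and R with a = 3.7, b = 6.
= 3.7²·14 + 6²·67.9 + 2·3.7·6·22.09
= 191.66 + 2444.4 + 980.796 = 3616.856.

μ_D = 553.34, variance of D = 3616.856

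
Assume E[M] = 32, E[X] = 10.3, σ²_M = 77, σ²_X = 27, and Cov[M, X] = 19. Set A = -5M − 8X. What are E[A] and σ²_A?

E[A] = (-5)·E[M] + (-8)·E[X] = (-5)·32 + (-8)·10.3 = -242.4.
σ²_A = a²·σ²_M + b²·σ²_X + 2ab·Cov[M, X] with a = -5, b = -8.
= (-5)²·77 + (-8)²·27 + 2·(-5)·(-8)·19
= 1925 + 1728 + 1520 = 5173.

E[A] = -242.4, σ²_A = 5173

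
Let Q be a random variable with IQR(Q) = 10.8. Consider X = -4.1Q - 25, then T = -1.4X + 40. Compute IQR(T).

IQR(T) = 61.992

IQR(X) = |-4.1|·10.8 = 44.28.
IQR(T) = |-1.4|·44.28 = 61.992.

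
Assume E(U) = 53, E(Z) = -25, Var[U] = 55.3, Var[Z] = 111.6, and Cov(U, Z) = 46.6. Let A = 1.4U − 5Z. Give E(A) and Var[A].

E(A) = 1.4·E(U) + (-5)·E(Z) = 1.4·53 + (-5)·(-25) = 199.2.
Var[A] = a²·Var[U] + b²·Var[Z] + 2ab·Cov(U, Z) with a = 1.4, b = -5.
= 1.4²·55.3 + (-5)²·111.6 + 2·1.4·(-5)·46.6
= 108.388 + 2790 + (-652.4) = 2245.988.

E(A) = 199.2, Var[A] = 2245.988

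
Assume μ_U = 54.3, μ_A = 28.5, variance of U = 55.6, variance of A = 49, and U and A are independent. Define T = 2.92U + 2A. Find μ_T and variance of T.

μ_T = 2.92·μ_U + 2·μ_A = 2.92·54.3 + 2·28.5 = 215.556.
variance of T = a²·variance of U + b²·variance of A + 2ab·Cov(U, A) with a = 2.92, b = 2.
Independence gives Cov(U, A) = 0.
= 2.92²·55.6 + 2²·49 + 2·2.92·2·0
= 474.06784 + 196 + 0 = 670.06784.

μ_T = 215.556, variance of T = 670.06784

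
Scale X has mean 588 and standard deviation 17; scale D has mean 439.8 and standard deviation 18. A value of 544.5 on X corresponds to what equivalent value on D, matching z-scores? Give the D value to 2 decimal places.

D = 393.74

z = (544.5 − 588)/17 ≈ -2.5588.
D = 439.8 + z·18 = 439.8 + (544.5 − 588)·18/17 ≈ 393.74.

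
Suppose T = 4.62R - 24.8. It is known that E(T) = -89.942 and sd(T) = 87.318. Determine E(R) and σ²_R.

From T = 4.62R - 24.8: E(T) = a·E(R) + b, so E(R) = (E(T) − b)/a = (-89.942 − (-24.8))/4.62 = -14.1.
σ²_T = 87.318² = 7624.433124.
σ²_T = a²·σ²_R, so σ²_R = 7624.433124/4.62² = 357.21.

E(R) = -14.1, σ²_R = 357.21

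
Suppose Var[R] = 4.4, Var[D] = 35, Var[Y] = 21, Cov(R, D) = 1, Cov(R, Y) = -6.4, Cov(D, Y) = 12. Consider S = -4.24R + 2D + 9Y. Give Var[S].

Var[S] = 2823.58944

Var[S] = a²·Var[R] + b²·Var[D] + c²·Var[Y] + 2ab·Cov(R, D) + 2ac·Cov(R, Y) + 2bc·Cov(D, Y), with a = -4.24, b = 2, c = 9.
= 79.10144 + 140 + 1701 + (-16.96) + 488.448 + 432
= 2823.58944.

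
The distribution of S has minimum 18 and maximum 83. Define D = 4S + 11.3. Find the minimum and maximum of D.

min(D) = 83.3, max(D) = 343.3

a = 4 > 0, so min(D) = a·min(S)+b = 4·18 + 11.3 = 83.3 and max(D) = 4·83 + 11.3 = 343.3.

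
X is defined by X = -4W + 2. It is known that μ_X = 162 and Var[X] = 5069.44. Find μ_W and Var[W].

From X = -4W + 2: μ_X = a·μ_W + b, so μ_W = (μ_X − b)/a = (162 − 2)/(-4) = -40.
Var[X] = a²·Var[W], so Var[W] = 5069.44/(-4)² = 316.84.

μ_W = -40, Var[W] = 316.84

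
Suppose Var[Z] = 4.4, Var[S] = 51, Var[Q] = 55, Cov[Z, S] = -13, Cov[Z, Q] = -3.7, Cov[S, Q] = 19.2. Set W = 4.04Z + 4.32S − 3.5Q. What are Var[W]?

Var[W] = 767.60264

Var[W] = a²·Var[Z] + b²·Var[S] + c²·Var[Q] + 2ab·Cov[Z, S] + 2ac·Cov[Z, Q] + 2bc·Cov[S, Q], with a = 4.04, b = 4.32, c = -3.5.
= 71.81504 + 951.7824 + 673.75 + (-453.7728) + 104.636 + (-580.608)
= 767.60264.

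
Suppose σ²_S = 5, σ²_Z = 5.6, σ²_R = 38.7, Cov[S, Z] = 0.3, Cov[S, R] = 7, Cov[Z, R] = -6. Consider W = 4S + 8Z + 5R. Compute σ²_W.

σ²_W = 1225.1

σ²_W = a²·σ²_S + b²·σ²_Z + c²·σ²_R + 2ab·Cov[S, Z] + 2ac·Cov[S, R] + 2bc·Cov[Z, R], with a = 4, b = 8, c = 5.
= 80 + 358.4 + 967.5 + 19.2 + 280 + (-480)
= 1225.1.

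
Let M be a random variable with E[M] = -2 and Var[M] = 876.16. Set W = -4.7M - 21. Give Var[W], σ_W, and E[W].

W = -4.7M - 21 is linear with a = -4.7, b = -21.
Var[W] = a²·Var[M] = (-4.7)²·876.16 = 19354.3744 (the additive constant -21 does not affect variance).
σ_M = √876.16 = 29.6.
σ_W = |a|·σ_M = |-4.7|·29.6 = 139.12.
E[W] = a·E[M] + b = (-4.7)·(-2) + (-21) = -11.6.

Var[W] = 19354.3744, σ_W = 139.12, E[W] = -11.6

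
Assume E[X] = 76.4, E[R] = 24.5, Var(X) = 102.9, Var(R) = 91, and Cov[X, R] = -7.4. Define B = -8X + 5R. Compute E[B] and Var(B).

E[B] = -488.7, Var(B) = 9452.6

E[B] = (-8)·E[X] + 5·E[R] = (-8)·76.4 + 5·24.5 = -488.7.
Var(B) = a²·Var(X) + b²·Var(R) + 2ab·Cov[X, R] with a = -8, b = 5.
= (-8)²·102.9 + 5²·91 + 2·(-8)·5·(-7.4)
= 6585.6 + 2275 + 592 = 9452.6.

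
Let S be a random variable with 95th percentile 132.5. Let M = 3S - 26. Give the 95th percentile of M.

95th percentile of M = 371.5

Since a = 3 > 0 the transformation is increasing, so the 95th percentile of M = a·(P_{95} of S) + b = 3·132.5 + (-26) = 371.5.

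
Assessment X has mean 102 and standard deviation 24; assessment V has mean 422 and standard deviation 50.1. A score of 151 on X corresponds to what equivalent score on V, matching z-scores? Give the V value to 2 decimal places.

V = 524.29

z = (151 − 102)/24 ≈ 2.0417.
V = 422 + z·50.1 = 422 + (151 − 102)·50.1/24 ≈ 524.29.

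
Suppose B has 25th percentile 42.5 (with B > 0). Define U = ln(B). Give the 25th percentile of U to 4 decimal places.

25th percentile of U = 3.7495

ln(B) is increasing, so P_{25}(U) = g(P_{25}(B)) ≈ 3.7495.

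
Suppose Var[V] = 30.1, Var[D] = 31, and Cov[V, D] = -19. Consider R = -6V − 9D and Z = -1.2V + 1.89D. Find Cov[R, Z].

By bilinearity, Cov[R, Z] = ac·Var[V] + bd·Var[D] + (ad+bc)·Cov[V, D], with a=-6, b=-9, c=-1.2, d=1.89.
ac·Var[V] = (-6)·(-1.2)·30.1 = 216.72
bd·Var[D] = (-9)·1.89·31 = -527.31
(ad+bc)·Cov[V, D] = (-0.54)·(-19) = 10.26
Cov[R, Z] = 216.72 + (-527.31) + 10.26 = -300.33.

Cov[R, Z] = -300.33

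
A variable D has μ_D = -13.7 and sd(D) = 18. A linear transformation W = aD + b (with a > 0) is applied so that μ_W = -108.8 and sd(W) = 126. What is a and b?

sd(W) = a·sd(D) (a > 0), so a = 126/18 = 7.
μ_W = a·μ_D + b, so b = -108.8 − 7·(-13.7) = -12.9.

a = 7, b = -12.9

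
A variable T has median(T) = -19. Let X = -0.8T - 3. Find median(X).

median(X) = 12.2

A linear map preserves order up to sign, so median(X) = a·median(T) + b = (-0.8)·(-19) + (-3) = 12.2.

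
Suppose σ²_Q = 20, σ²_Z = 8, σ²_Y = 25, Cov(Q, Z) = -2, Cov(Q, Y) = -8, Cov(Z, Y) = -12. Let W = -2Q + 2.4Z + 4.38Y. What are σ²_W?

σ²_W = 512.762

σ²_W = a²·σ²_Q + b²·σ²_Z + c²·σ²_Y + 2ab·Cov(Q, Z) + 2ac·Cov(Q, Y) + 2bc·Cov(Z, Y), with a = -2, b = 2.4, c = 4.38.
= 80 + 46.08 + 479.61 + 19.2 + 140.16 + (-252.288)
= 512.762.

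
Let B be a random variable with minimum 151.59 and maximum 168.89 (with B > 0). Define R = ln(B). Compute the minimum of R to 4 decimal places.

ln(B) is increasing on this domain, so min(R) comes from min(B) = 151.59: min(R) = ln(151.59) ≈ 5.0212.

min(R) = 5.0212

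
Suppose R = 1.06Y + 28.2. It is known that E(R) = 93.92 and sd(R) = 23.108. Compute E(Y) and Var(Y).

From R = 1.06Y + 28.2: E(R) = a·E(Y) + b, so E(Y) = (E(R) − b)/a = (93.92 − 28.2)/1.06 = 62.
Var(R) = 23.108² = 533.979664.
Var(R) = a²·Var(Y), so Var(Y) = 533.979664/1.06² = 475.24.

E(Y) = 62, Var(Y) = 475.24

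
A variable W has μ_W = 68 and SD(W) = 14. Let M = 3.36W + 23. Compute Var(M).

M = 3.36W + 23 is linear with a = 3.36, b = 23.
Var(W) = 14² = 196.
Var(M) = a²·Var(W) = 3.36²·196 = 2212.7616 (the additive constant 23 does not affect variance).

Var(M) = 2212.7616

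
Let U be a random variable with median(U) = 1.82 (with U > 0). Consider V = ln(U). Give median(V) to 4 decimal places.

median(V) = 0.5988

ln(U) is monotone on this domain, so median(V) = ln(1.82) ≈ 0.5988.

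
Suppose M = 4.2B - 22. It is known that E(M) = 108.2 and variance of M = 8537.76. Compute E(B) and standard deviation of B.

From M = 4.2B - 22: E(M) = a·E(B) + b, so E(B) = (E(M) − b)/a = (108.2 − (-22))/4.2 = 31.
standard deviation of M = √8537.76 = 92.4.
standard deviation of M = |a|·standard deviation of B, so standard deviation of B = 92.4/|4.2| = 22.

E(B) = 31, standard deviation of B = 22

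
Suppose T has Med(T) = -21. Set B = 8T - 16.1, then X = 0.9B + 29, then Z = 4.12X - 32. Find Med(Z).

Med(Z) = -595.1628

Med(B) = 8·(-21) + (-16.1) = -184.1.
Med(X) = 0.9·(-184.1) + 29 = -136.69.
Med(Z) = 4.12·(-136.69) + (-32) = -595.1628.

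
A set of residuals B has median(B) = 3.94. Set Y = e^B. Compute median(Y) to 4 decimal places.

median(Y) = 51.4186

e^B is monotone on this domain, so median(Y) = exp(3.94) ≈ 51.4186.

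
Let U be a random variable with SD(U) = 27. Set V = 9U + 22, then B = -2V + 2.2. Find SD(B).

SD(V) = |9|·27 = 243.
SD(B) = |-2|·243 = 486.

SD(B) = 486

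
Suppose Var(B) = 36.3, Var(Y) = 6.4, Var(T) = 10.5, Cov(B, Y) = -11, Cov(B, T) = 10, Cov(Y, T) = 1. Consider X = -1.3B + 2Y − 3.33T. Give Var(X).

Var(X) = 333.84045

Var(X) = a²·Var(B) + b²·Var(Y) + c²·Var(T) + 2ab·Cov(B, Y) + 2ac·Cov(B, T) + 2bc·Cov(Y, T), with a = -1.3, b = 2, c = -3.33.
= 61.347 + 25.6 + 116.43345 + 57.2 + 86.58 + (-13.32)
= 333.84045.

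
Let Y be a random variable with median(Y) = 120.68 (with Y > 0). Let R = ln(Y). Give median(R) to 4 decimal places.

ln(Y) is monotone on this domain, so median(R) = ln(120.68) ≈ 4.7931.

median(R) = 4.7931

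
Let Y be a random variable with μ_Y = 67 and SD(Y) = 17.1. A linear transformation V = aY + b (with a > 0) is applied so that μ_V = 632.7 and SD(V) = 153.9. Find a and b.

a = 9, b = 29.7

SD(V) = a·SD(Y) (a > 0), so a = 153.9/17.1 = 9.
μ_V = a·μ_Y + b, so b = 632.7 − 9·67 = 29.7.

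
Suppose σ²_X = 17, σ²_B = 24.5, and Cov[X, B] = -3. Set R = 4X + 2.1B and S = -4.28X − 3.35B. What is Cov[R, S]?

Cov[R, S] = -396.2335

By bilinearity, Cov[R, S] = ac·σ²_X + bd·σ²_B + (ad+bc)·Cov[X, B], with a=4, b=2.1, c=-4.28, d=-3.35.
ac·σ²_X = 4·(-4.28)·17 = -291.04
bd·σ²_B = 2.1·(-3.35)·24.5 = -172.3575
(ad+bc)·Cov[X, B] = (-22.388)·(-3) = 67.164
Cov[R, S] = -291.04 + (-172.3575) + 67.164 = -396.2335.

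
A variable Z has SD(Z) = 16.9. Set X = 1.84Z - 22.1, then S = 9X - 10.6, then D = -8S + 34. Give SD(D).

SD(D) = 2238.912

SD(X) = |1.84|·16.9 = 31.096.
SD(S) = |9|·31.096 = 279.864.
SD(D) = |-8|·279.864 = 2238.912.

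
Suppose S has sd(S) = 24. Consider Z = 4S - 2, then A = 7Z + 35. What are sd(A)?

sd(A) = 672

sd(Z) = |4|·24 = 96.
sd(A) = |7|·96 = 672.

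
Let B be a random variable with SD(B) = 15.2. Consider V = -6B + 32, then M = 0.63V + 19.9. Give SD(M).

SD(M) = 57.456

SD(V) = |-6|·15.2 = 91.2.
SD(M) = |0.63|·91.2 = 57.456.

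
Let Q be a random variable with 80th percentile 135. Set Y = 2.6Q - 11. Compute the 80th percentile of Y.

Since a = 2.6 > 0 the transformation is increasing, so the 80th percentile of Y = a·(P_{80} of Q) + b = 2.6·135 + (-11) = 340.

80th percentile of Y = 340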